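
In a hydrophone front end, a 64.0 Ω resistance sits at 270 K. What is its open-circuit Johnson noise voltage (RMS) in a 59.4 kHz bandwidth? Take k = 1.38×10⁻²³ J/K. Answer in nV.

V_n = √(4kTRB)
4kTRB = 4 × 1.38×10⁻²³ × 270 × 6.40×10¹ × 5.94×10⁴ = 5.67×10⁻¹⁴ V²
V_n = √(5.67×10⁻¹⁴) = 2.38×10⁻⁷ V = 238 nV

238 nV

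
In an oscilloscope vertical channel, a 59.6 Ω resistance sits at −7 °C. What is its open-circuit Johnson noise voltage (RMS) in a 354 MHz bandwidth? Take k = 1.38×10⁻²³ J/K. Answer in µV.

17.6 µV

T = −7 °C + 273.15 = 266.15 K
V_n = √(4kTRB)
4kTRB = 4 × 1.38×10⁻²³ × 266.15 × 5.96×10¹ × 3.54×10⁸ = 3.10×10⁻¹⁰ V²
V_n = √(3.10×10⁻¹⁰) = 1.76×10⁻⁵ V = 17.6 µV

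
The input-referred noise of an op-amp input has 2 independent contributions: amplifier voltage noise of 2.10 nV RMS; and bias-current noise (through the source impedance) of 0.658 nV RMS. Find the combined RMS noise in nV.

Uncorrelated sources add in power (mean-square): V_tot = √(ΣV_i²)
V_tot = √[(2.10×10⁻⁹)² + (6.58×10⁻¹⁰)²] = 2.20×10⁻⁹ V = 2.20 nV

2.20 nV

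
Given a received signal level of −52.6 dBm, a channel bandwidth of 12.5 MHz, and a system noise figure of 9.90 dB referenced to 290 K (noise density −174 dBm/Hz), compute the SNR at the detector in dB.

40.5 dB

Noise floor: N = −174 + 10 log₁₀(B) + NF
10 log₁₀(1.25×10⁷) = 70.97 dB
N = −174 + 70.97 + 9.90 = −93.13 dBm
SNR = P_sig − N = −52.6 − (−93.13) = 40.53 dB → 40.5 dB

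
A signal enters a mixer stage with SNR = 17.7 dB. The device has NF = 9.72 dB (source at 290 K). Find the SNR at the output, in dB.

By definition F = SNR_in/SNR_out, so in dB: SNR_out = SNR_in − NF
SNR_out = 17.7 − 9.72 = 7.98 dB

7.98 dB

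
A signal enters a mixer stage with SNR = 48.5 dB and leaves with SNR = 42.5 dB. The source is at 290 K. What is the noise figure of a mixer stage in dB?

6.0 dB

NF (dB) = SNR_in(dB) − SNR_out(dB) when the source is at T₀
NF = 48.5 − 42.5 = 6.0 dB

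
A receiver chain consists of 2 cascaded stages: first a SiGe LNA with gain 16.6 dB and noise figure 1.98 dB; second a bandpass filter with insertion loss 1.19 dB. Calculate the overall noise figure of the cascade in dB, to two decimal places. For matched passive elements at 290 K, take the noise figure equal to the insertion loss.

2.00 dB

Convert to linear (a loss of L dB is a gain of −L dB): F_i = 10^(NF_i/10), G_i = 10^(G_i,dB/10)
  Stage 1: F_1 = 10^(1.98/10) = 1.578, G_1 = 10^(16.6/10) = 45.71
  Stage 2: F_2 = 10^(1.19/10) = 1.315, G_2 = 10^(−1.19/10) = 0.7603
Friis cascade:
  F = 1.578 + (1.315 − 1)/45.71 = 1.585
NF = 10 log₁₀(1.585) = 2.00 dB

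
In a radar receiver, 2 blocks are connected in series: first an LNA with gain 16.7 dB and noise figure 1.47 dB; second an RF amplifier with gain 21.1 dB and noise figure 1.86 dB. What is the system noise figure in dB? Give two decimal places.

1.51 dB

Convert to linear (a loss of L dB is a gain of −L dB): F_i = 10^(NF_i/10), G_i = 10^(G_i,dB/10)
  Stage 1: F_1 = 10^(1.47/10) = 1.403, G_1 = 10^(16.7/10) = 46.77
  Stage 2: F_2 = 10^(1.86/10) = 1.535, G_2 = 10^(21.1/10) = 128.8
Friis cascade:
  F = 1.403 + (1.535 − 1)/46.77 = 1.414
NF = 10 log₁₀(1.414) = 1.51 dB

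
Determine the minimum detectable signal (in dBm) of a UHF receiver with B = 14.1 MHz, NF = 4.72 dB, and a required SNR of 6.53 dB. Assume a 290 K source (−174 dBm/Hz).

Sensitivity = −174 + 10 log₁₀(B) + NF + SNR_min
= −174 + 71.49 + 4.72 + 6.53
= −91.26 dBm → −91.3 dBm

−91.3 dBm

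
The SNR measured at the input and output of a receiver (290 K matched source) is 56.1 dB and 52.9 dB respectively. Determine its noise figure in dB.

NF (dB) = SNR_in(dB) − SNR_out(dB) when the source is at T₀
NF = 56.1 − 52.9 = 3.2 dB

3.2 dB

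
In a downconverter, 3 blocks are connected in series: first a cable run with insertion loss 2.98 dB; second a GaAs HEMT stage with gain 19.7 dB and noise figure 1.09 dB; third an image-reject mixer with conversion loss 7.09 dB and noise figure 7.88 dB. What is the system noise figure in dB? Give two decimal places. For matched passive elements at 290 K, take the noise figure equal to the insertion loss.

Convert to linear (a loss of L dB is a gain of −L dB): F_i = 10^(NF_i/10), G_i = 10^(G_i,dB/10)
  Stage 1: F_1 = 10^(2.98/10) = 1.986, G_1 = 10^(−2.98/10) = 0.5035
  Stage 2: F_2 = 10^(1.09/10) = 1.285, G_2 = 10^(19.7/10) = 93.33
  Stage 3: F_3 = 10^(7.88/10) = 6.138, G_3 = 10^(−7.09/10) = 0.1954
Friis cascade:
  F = 1.986 + (1.285 − 1)/0.5035 + (6.138 − 1)/46.99 = 2.662
NF = 10 log₁₀(2.662) = 4.25 dB

4.25 dB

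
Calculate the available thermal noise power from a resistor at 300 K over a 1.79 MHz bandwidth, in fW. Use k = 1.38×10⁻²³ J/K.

7.41 fW

P_n = kTB = 1.38×10⁻²³ × 300 × 1.79×10⁶ = 7.41×10⁻¹⁵ W = 7.41 fW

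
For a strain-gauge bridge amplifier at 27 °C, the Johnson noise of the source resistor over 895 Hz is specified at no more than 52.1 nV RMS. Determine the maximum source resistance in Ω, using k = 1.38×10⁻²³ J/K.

183 Ω

T = 27 °C + 273.15 = 300.15 K
Johnson–Nyquist: V_n = √(4kTRB) ⇒ R = V_n² / (4kTB)
4kTB = 4 × 1.38×10⁻²³ × 300.15 × 8.95×10² = 1.48×10⁻¹⁷
R = (5.21×10⁻⁸)² / 1.48×10⁻¹⁷ = 1.83×10² Ω = 183 Ω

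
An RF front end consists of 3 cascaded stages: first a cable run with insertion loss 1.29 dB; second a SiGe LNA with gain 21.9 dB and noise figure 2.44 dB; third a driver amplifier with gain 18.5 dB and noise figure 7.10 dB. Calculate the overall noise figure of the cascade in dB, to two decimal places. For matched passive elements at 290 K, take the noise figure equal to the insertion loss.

3.80 dB

Convert to linear (a loss of L dB is a gain of −L dB): F_i = 10^(NF_i/10), G_i = 10^(G_i,dB/10)
  Stage 1: F_1 = 10^(1.29/10) = 1.346, G_1 = 10^(−1.29/10) = 0.7430
  Stage 2: F_2 = 10^(2.44/10) = 1.754, G_2 = 10^(21.9/10) = 154.9
  Stage 3: F_3 = 10^(7.10/10) = 5.129, G_3 = 10^(18.5/10) = 70.79
Friis cascade:
  F = 1.346 + (1.754 − 1)/0.7430 + (5.129 − 1)/115.1 = 2.396
NF = 10 log₁₀(2.396) = 3.80 dB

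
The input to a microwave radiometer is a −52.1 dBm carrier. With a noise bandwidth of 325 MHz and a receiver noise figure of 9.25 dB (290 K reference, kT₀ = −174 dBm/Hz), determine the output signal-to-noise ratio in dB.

27.5 dB

Noise floor: N = −174 + 10 log₁₀(B) + NF
10 log₁₀(3.25×10⁸) = 85.12 dB
N = −174 + 85.12 + 9.25 = −79.63 dBm
SNR = P_sig − N = −52.1 − (−79.63) = 27.53 dB → 27.5 dB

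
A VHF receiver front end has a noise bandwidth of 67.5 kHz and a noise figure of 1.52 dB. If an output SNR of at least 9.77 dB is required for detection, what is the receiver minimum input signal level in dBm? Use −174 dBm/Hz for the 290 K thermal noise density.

−114.4 dBm

Sensitivity = −174 + 10 log₁₀(B) + NF + SNR_min
= −174 + 48.29 + 1.52 + 9.77
= −114.42 dBm → −114.4 dBm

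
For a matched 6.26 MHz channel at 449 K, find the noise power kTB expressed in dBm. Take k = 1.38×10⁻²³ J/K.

P_n = kTB = 1.38×10⁻²³ × 449 × 6.26×10⁶ = 3.88×10⁻¹⁴ W
In dBm: 10 log₁₀(3.88×10⁻¹⁴ / 10⁻³) = −104.1 dBm

−104.1 dBm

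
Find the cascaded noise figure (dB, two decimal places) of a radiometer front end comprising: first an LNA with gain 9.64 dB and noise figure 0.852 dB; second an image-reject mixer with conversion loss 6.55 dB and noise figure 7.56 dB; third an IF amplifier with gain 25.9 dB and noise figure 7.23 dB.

5.83 dB

Convert to linear (a loss of L dB is a gain of −L dB): F_i = 10^(NF_i/10), G_i = 10^(G_i,dB/10)
  Stage 1: F_1 = 10^(0.852/10) = 1.217, G_1 = 10^(9.64/10) = 9.204
  Stage 2: F_2 = 10^(7.56/10) = 5.702, G_2 = 10^(−6.55/10) = 0.2213
  Stage 3: F_3 = 10^(7.23/10) = 5.284, G_3 = 10^(25.9/10) = 389.0
Friis cascade:
  F = 1.217 + (5.702 − 1)/9.204 + (5.284 − 1)/2.037 = 3.831
NF = 10 log₁₀(3.831) = 5.83 dB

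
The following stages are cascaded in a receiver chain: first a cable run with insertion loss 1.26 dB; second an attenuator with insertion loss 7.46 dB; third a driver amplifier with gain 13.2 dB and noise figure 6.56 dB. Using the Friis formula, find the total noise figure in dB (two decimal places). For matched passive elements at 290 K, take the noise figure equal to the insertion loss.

15.28 dB

Convert to linear (a loss of L dB is a gain of −L dB): F_i = 10^(NF_i/10), G_i = 10^(G_i,dB/10)
  Stage 1: F_1 = 10^(1.26/10) = 1.337, G_1 = 10^(−1.26/10) = 0.7482
  Stage 2: F_2 = 10^(7.46/10) = 5.572, G_2 = 10^(−7.46/10) = 0.1795
  Stage 3: F_3 = 10^(6.56/10) = 4.529, G_3 = 10^(13.2/10) = 20.89
Friis cascade:
  F = 1.337 + (5.572 − 1)/0.7482 + (4.529 − 1)/0.1343 = 33.73
NF = 10 log₁₀(33.73) = 15.28 dB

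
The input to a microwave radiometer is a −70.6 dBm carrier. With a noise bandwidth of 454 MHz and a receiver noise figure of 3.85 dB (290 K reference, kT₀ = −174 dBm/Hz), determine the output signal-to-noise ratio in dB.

Noise floor: N = −174 + 10 log₁₀(B) + NF
10 log₁₀(4.54×10⁸) = 86.57 dB
N = −174 + 86.57 + 3.85 = −83.58 dBm
SNR = P_sig − N = −70.6 − (−83.58) = 12.98 dB → 13.0 dB

13.0 dB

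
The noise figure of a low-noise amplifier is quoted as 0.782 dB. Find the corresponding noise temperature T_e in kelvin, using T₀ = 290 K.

F = 10^(0.782/10) = 1.19729
T_e = (F − 1)·T₀ = (1.19729 − 1) × 290 = 57.2 K

57.2 K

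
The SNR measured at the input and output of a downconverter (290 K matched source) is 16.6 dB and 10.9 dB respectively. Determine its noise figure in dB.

5.7 dB

NF (dB) = SNR_in(dB) − SNR_out(dB) when the source is at T₀
NF = 16.6 − 10.9 = 5.7 dB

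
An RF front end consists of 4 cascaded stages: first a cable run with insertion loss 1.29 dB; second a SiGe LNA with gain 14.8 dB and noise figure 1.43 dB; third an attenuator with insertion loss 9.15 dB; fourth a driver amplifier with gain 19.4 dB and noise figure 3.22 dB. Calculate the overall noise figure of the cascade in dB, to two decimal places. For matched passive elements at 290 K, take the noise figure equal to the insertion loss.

Convert to linear (a loss of L dB is a gain of −L dB): F_i = 10^(NF_i/10), G_i = 10^(G_i,dB/10)
  Stage 1: F_1 = 10^(1.29/10) = 1.346, G_1 = 10^(−1.29/10) = 0.7430
  Stage 2: F_2 = 10^(1.43/10) = 1.390, G_2 = 10^(14.8/10) = 30.20
  Stage 3: F_3 = 10^(9.15/10) = 8.222, G_3 = 10^(−9.15/10) = 0.1216
  Stage 4: F_4 = 10^(3.22/10) = 2.099, G_4 = 10^(19.4/10) = 87.10
Friis cascade:
  F = 1.346 + (1.390 − 1)/0.7430 + (8.222 − 1)/22.44 + (2.099 − 1)/2.729 = 2.595
NF = 10 log₁₀(2.595) = 4.14 dB

4.14 dB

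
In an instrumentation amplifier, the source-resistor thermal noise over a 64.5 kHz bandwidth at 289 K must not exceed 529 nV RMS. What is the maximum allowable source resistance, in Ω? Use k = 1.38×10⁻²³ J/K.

Johnson–Nyquist: V_n = √(4kTRB) ⇒ R = V_n² / (4kTB)
4kTB = 4 × 1.38×10⁻²³ × 289 × 6.45×10⁴ = 1.03×10⁻¹⁵
R = (5.29×10⁻⁷)² / 1.03×10⁻¹⁵ = 2.72×10² Ω = 272 Ω

272 Ω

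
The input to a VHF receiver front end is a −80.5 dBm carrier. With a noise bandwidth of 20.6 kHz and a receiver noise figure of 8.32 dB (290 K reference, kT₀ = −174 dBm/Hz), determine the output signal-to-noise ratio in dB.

42.0 dB

Noise floor: N = −174 + 10 log₁₀(B) + NF
10 log₁₀(2.06×10⁴) = 43.14 dB
N = −174 + 43.14 + 8.32 = −122.54 dBm
SNR = P_sig − N = −80.5 − (−122.54) = 42.04 dB → 42.0 dB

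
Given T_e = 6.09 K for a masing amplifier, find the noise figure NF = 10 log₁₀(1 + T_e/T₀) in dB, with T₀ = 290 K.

0.090 dB

F = 1 + T_e/T₀ = 1 + 6.09/290 = 1.021
NF = 10 log₁₀(1.021) = 0.090 dB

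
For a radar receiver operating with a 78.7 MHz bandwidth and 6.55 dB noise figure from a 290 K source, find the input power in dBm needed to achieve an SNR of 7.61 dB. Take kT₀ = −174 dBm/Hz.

−80.9 dBm

Sensitivity = −174 + 10 log₁₀(B) + NF + SNR_min
= −174 + 78.96 + 6.55 + 7.61
= −80.88 dBm → −80.9 dBm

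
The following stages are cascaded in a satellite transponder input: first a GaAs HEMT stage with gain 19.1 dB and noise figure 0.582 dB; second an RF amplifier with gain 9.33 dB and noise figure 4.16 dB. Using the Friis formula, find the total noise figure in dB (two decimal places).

0.66 dB

Convert to linear (a loss of L dB is a gain of −L dB): F_i = 10^(NF_i/10), G_i = 10^(G_i,dB/10)
  Stage 1: F_1 = 10^(0.582/10) = 1.143, G_1 = 10^(19.1/10) = 81.28
  Stage 2: F_2 = 10^(4.16/10) = 2.606, G_2 = 10^(9.33/10) = 8.570
Friis cascade:
  F = 1.143 + (2.606 − 1)/81.28 = 1.163
NF = 10 log₁₀(1.163) = 0.66 dB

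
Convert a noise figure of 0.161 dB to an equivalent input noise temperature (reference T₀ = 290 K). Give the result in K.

11.0 K

F = 10^(0.161/10) = 1.03777
T_e = (F − 1)·T₀ = (1.03777 − 1) × 290 = 11.0 K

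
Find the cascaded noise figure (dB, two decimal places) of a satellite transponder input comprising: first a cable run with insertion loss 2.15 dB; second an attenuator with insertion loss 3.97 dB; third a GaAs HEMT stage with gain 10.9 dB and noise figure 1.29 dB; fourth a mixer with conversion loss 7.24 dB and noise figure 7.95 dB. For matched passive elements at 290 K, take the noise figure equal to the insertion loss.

8.60 dB

Convert to linear (a loss of L dB is a gain of −L dB): F_i = 10^(NF_i/10), G_i = 10^(G_i,dB/10)
  Stage 1: F_1 = 10^(2.15/10) = 1.641, G_1 = 10^(−2.15/10) = 0.6095
  Stage 2: F_2 = 10^(3.97/10) = 2.495, G_2 = 10^(−3.97/10) = 0.4009
  Stage 3: F_3 = 10^(1.29/10) = 1.346, G_3 = 10^(10.9/10) = 12.30
  Stage 4: F_4 = 10^(7.95/10) = 6.237, G_4 = 10^(−7.24/10) = 0.1888
Friis cascade:
  F = 1.641 + (2.495 − 1)/0.6095 + (1.346 − 1)/0.2443 + (6.237 − 1)/3.006 = 7.250
NF = 10 log₁₀(7.250) = 8.60 dB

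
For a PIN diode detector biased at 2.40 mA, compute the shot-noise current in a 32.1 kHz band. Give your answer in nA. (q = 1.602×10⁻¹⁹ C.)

I_n = √(2qI·B)
2qI·B = 2 × 1.602×10⁻¹⁹ × 2.40×10⁻³ × 3.21×10⁴ = 2.47×10⁻¹⁷ A²
I_n = √(2.47×10⁻¹⁷) = 4.97×10⁻⁹ A = 4.97 nA

4.97 nA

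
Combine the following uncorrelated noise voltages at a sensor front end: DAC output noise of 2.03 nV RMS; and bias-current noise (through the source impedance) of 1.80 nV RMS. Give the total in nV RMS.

2.71 nV

Uncorrelated sources add in power (mean-square): V_tot = √(ΣV_i²)
V_tot = √[(2.03×10⁻⁹)² + (1.80×10⁻⁹)²] = 2.71×10⁻⁹ V = 2.71 nV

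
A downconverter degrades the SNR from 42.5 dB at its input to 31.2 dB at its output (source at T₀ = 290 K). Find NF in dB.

NF (dB) = SNR_in(dB) − SNR_out(dB) when the source is at T₀
NF = 42.5 − 31.2 = 11.3 dB

11.3 dB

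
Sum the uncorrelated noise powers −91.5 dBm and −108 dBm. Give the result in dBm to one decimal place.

−91.4 dBm

Convert to linear, add, convert back:
P₁ = 7.08×10⁻¹³ W, P₂ = 1.58×10⁻¹⁴ W
P_tot = 7.24×10⁻¹³ W → 10 log₁₀(P_tot / 10⁻³) = −91.4 dBm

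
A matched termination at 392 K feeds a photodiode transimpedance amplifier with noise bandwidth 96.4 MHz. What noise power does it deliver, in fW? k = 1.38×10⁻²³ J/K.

521 fW

P_n = kTB = 1.38×10⁻²³ × 392 × 9.64×10⁷ = 5.21×10⁻¹³ W = 521 fW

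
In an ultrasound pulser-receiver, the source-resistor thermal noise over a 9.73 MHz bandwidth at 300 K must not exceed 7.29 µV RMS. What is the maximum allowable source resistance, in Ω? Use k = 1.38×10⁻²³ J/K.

Johnson–Nyquist: V_n = √(4kTRB) ⇒ R = V_n² / (4kTB)
4kTB = 4 × 1.38×10⁻²³ × 300 × 9.73×10⁶ = 1.61×10⁻¹³
R = (7.29×10⁻⁶)² / 1.61×10⁻¹³ = 3.30×10² Ω = 330 Ω

330 Ω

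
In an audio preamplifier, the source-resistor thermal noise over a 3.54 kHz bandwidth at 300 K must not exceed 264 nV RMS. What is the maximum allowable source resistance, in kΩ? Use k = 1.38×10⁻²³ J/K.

1.19 kΩ

Johnson–Nyquist: V_n = √(4kTRB) ⇒ R = V_n² / (4kTB)
4kTB = 4 × 1.38×10⁻²³ × 300 × 3.54×10³ = 5.86×10⁻¹⁷
R = (2.64×10⁻⁷)² / 5.86×10⁻¹⁷ = 1.19×10³ Ω = 1.19 kΩ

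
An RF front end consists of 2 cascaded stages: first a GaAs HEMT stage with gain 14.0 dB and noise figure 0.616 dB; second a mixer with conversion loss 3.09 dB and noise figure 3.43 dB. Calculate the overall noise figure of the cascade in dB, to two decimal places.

0.79 dB

Convert to linear (a loss of L dB is a gain of −L dB): F_i = 10^(NF_i/10), G_i = 10^(G_i,dB/10)
  Stage 1: F_1 = 10^(0.616/10) = 1.152, G_1 = 10^(14.0/10) = 25.12
  Stage 2: F_2 = 10^(3.43/10) = 2.203, G_2 = 10^(−3.09/10) = 0.4909
Friis cascade:
  F = 1.152 + (2.203 − 1)/25.12 = 1.200
NF = 10 log₁₀(1.200) = 0.79 dB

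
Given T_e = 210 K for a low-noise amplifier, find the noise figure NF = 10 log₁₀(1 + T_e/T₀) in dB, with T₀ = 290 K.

F = 1 + T_e/T₀ = 1 + 210/290 = 1.72414
NF = 10 log₁₀(1.72414) = 2.37 dB

2.37 dB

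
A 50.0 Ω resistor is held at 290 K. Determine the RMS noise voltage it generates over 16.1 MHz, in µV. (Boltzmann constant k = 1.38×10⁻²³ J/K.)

V_n = √(4kTRB)
4kTRB = 4 × 1.38×10⁻²³ × 290 × 5.00×10¹ × 1.61×10⁷ = 1.29×10⁻¹¹ V²
V_n = √(1.29×10⁻¹¹) = 3.59×10⁻⁶ V = 3.59 µV

3.59 µV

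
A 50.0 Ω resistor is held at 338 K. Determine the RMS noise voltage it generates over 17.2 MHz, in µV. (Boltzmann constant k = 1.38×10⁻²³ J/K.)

V_n = √(4kTRB)
4kTRB = 4 × 1.38×10⁻²³ × 338 × 5.00×10¹ × 1.72×10⁷ = 1.60×10⁻¹¹ V²
V_n = √(1.60×10⁻¹¹) = 4.01×10⁻⁶ V = 4.01 µV

4.01 µV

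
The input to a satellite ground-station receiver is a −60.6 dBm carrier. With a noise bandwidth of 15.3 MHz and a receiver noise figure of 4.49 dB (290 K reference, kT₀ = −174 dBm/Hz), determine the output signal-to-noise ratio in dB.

37.1 dB

Noise floor: N = −174 + 10 log₁₀(B) + NF
10 log₁₀(1.53×10⁷) = 71.85 dB
N = −174 + 71.85 + 4.49 = −97.66 dBm
SNR = P_sig − N = −60.6 − (−97.66) = 37.06 dB → 37.1 dB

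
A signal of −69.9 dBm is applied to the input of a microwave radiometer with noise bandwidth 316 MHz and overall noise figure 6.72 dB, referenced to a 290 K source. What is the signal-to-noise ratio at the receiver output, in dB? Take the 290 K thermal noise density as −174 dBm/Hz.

12.4 dB

Noise floor: N = −174 + 10 log₁₀(B) + NF
10 log₁₀(3.16×10⁸) = 85 dB
N = −174 + 85 + 6.72 = −82.28 dBm
SNR = P_sig − N = −69.9 − (−82.28) = 12.38 dB → 12.4 dB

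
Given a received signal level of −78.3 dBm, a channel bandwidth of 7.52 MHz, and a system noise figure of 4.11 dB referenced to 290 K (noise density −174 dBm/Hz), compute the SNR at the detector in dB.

Noise floor: N = −174 + 10 log₁₀(B) + NF
10 log₁₀(7.52×10⁶) = 68.76 dB
N = −174 + 68.76 + 4.11 = −101.13 dBm
SNR = P_sig − N = −78.3 − (−101.13) = 22.83 dB → 22.8 dB

22.8 dB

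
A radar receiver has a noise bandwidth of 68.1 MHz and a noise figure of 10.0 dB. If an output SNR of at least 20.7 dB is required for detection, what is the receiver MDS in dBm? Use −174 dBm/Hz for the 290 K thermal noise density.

Sensitivity = −174 + 10 log₁₀(B) + NF + SNR_min
= −174 + 78.33 + 10.0 + 20.7
= −64.97 dBm → −65.0 dBm

−65.0 dBm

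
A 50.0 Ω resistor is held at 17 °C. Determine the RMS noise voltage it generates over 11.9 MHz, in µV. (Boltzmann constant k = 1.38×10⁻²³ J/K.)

3.09 µV

T = 17 °C + 273.15 = 290.15 K
V_n = √(4kTRB)
4kTRB = 4 × 1.38×10⁻²³ × 290.15 × 5.00×10¹ × 1.19×10⁷ = 9.53×10⁻¹² V²
V_n = √(9.53×10⁻¹²) = 3.09×10⁻⁶ V = 3.09 µV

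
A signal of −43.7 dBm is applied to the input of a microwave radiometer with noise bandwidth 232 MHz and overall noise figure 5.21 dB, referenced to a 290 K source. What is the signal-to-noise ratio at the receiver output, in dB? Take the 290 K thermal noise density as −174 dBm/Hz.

41.4 dB

Noise floor: N = −174 + 10 log₁₀(B) + NF
10 log₁₀(2.32×10⁸) = 83.65 dB
N = −174 + 83.65 + 5.21 = −85.14 dBm
SNR = P_sig − N = −43.7 − (−85.14) = 41.44 dB → 41.4 dB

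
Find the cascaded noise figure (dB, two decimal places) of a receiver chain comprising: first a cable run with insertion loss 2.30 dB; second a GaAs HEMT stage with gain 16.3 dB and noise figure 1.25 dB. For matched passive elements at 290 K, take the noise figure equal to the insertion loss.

Convert to linear (a loss of L dB is a gain of −L dB): F_i = 10^(NF_i/10), G_i = 10^(G_i,dB/10)
  Stage 1: F_1 = 10^(2.30/10) = 1.698, G_1 = 10^(−2.30/10) = 0.5888
  Stage 2: F_2 = 10^(1.25/10) = 1.334, G_2 = 10^(16.3/10) = 42.66
Friis cascade:
  F = 1.698 + (1.334 − 1)/0.5888 = 2.265
NF = 10 log₁₀(2.265) = 3.55 dB

3.55 dB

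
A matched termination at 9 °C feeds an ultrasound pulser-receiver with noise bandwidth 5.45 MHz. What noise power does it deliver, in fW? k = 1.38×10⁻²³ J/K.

T = 9 °C + 273.15 = 282.15 K
P_n = kTB = 1.38×10⁻²³ × 282.15 × 5.45×10⁶ = 2.12×10⁻¹⁴ W = 21.2 fW

21.2 fW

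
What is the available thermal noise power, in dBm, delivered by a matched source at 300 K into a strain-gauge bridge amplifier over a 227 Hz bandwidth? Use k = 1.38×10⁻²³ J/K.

−150.3 dBm

P_n = kTB = 1.38×10⁻²³ × 300 × 2.27×10² = 9.40×10⁻¹⁹ W
In dBm: 10 log₁₀(9.40×10⁻¹⁹ / 10⁻³) = −150.3 dBm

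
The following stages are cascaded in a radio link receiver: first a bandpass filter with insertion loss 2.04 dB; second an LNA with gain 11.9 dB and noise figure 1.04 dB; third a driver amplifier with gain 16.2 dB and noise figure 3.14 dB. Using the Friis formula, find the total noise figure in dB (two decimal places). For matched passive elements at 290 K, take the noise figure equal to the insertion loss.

3.31 dB

Convert to linear (a loss of L dB is a gain of −L dB): F_i = 10^(NF_i/10), G_i = 10^(G_i,dB/10)
  Stage 1: F_1 = 10^(2.04/10) = 1.600, G_1 = 10^(−2.04/10) = 0.6252
  Stage 2: F_2 = 10^(1.04/10) = 1.271, G_2 = 10^(11.9/10) = 15.49
  Stage 3: F_3 = 10^(3.14/10) = 2.061, G_3 = 10^(16.2/10) = 41.69
Friis cascade:
  F = 1.600 + (1.271 − 1)/0.6252 + (2.061 − 1)/9.683 = 2.142
NF = 10 log₁₀(2.142) = 3.31 dB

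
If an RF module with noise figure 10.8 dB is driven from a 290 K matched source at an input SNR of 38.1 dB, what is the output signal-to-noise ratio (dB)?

By definition F = SNR_in/SNR_out, so in dB: SNR_out = SNR_in − NF
SNR_out = 38.1 − 10.8 = 27.3 dB

27.3 dB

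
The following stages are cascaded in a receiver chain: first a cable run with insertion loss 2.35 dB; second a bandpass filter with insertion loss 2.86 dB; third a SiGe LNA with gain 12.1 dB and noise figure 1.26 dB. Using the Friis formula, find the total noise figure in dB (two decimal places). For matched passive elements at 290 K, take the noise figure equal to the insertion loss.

6.47 dB

Convert to linear (a loss of L dB is a gain of −L dB): F_i = 10^(NF_i/10), G_i = 10^(G_i,dB/10)
  Stage 1: F_1 = 10^(2.35/10) = 1.718, G_1 = 10^(−2.35/10) = 0.5821
  Stage 2: F_2 = 10^(2.86/10) = 1.932, G_2 = 10^(−2.86/10) = 0.5176
  Stage 3: F_3 = 10^(1.26/10) = 1.337, G_3 = 10^(12.1/10) = 16.22
Friis cascade:
  F = 1.718 + (1.932 − 1)/0.5821 + (1.337 − 1)/0.3013 = 4.436
NF = 10 log₁₀(4.436) = 6.47 dB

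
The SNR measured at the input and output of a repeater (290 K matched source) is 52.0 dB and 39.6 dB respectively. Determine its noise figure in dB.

NF (dB) = SNR_in(dB) − SNR_out(dB) when the source is at T₀
NF = 52.0 − 39.6 = 12.4 dB

12.4 dB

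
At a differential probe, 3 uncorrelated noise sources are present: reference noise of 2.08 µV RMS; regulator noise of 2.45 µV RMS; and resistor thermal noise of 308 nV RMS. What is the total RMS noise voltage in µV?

3.23 µV

Uncorrelated sources add in power (mean-square): V_tot = √(ΣV_i²)
V_tot = √[(2.08×10⁻⁶)² + (2.45×10⁻⁶)² + (3.08×10⁻⁷)²] = 3.23×10⁻⁶ V = 3.23 µV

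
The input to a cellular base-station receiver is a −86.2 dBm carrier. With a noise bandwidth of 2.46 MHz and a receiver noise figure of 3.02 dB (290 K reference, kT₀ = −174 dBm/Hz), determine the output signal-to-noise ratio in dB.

20.9 dB

Noise floor: N = −174 + 10 log₁₀(B) + NF
10 log₁₀(2.46×10⁶) = 63.91 dB
N = −174 + 63.91 + 3.02 = −107.07 dBm
SNR = P_sig − N = −86.2 − (−107.07) = 20.87 dB → 20.9 dB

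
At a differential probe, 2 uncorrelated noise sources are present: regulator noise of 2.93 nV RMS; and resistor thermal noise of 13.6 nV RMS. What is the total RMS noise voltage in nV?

Uncorrelated sources add in power (mean-square): V_tot = √(ΣV_i²)
V_tot = √[(2.93×10⁻⁹)² + (1.36×10⁻⁸)²] = 1.39×10⁻⁸ V = 13.9 nV

13.9 nV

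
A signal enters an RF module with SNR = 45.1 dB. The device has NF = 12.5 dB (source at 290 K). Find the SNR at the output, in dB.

32.6 dB

By definition F = SNR_in/SNR_out, so in dB: SNR_out = SNR_in − NF
SNR_out = 45.1 − 12.5 = 32.6 dB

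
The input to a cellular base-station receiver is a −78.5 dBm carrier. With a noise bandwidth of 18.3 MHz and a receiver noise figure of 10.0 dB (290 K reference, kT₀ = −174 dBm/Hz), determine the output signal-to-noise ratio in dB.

Noise floor: N = −174 + 10 log₁₀(B) + NF
10 log₁₀(1.83×10⁷) = 72.62 dB
N = −174 + 72.62 + 10.0 = −91.38 dBm
SNR = P_sig − N = −78.5 − (−91.38) = 12.88 dB → 12.9 dB

12.9 dB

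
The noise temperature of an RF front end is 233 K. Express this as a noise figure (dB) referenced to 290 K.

F = 1 + T_e/T₀ = 1 + 233/290 = 1.80345
NF = 10 log₁₀(1.80345) = 2.56 dB

2.56 dB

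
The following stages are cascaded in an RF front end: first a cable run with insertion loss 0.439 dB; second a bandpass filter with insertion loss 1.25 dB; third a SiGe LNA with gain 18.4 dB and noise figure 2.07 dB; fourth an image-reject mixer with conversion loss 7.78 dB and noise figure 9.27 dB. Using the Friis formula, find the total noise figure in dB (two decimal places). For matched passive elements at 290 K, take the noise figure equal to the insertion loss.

Convert to linear (a loss of L dB is a gain of −L dB): F_i = 10^(NF_i/10), G_i = 10^(G_i,dB/10)
  Stage 1: F_1 = 10^(0.439/10) = 1.106, G_1 = 10^(−0.439/10) = 0.9039
  Stage 2: F_2 = 10^(1.25/10) = 1.334, G_2 = 10^(−1.25/10) = 0.7499
  Stage 3: F_3 = 10^(2.07/10) = 1.611, G_3 = 10^(18.4/10) = 69.18
  Stage 4: F_4 = 10^(9.27/10) = 8.453, G_4 = 10^(−7.78/10) = 0.1667
Friis cascade:
  F = 1.106 + (1.334 − 1)/0.9039 + (1.611 − 1)/0.6778 + (8.453 − 1)/46.89 = 2.535
NF = 10 log₁₀(2.535) = 4.04 dB

4.04 dB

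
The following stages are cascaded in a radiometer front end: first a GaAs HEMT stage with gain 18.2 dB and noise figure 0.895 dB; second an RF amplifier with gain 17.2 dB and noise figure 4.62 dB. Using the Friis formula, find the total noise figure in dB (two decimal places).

1.00 dB

Convert to linear (a loss of L dB is a gain of −L dB): F_i = 10^(NF_i/10), G_i = 10^(G_i,dB/10)
  Stage 1: F_1 = 10^(0.895/10) = 1.229, G_1 = 10^(18.2/10) = 66.07
  Stage 2: F_2 = 10^(4.62/10) = 2.897, G_2 = 10^(17.2/10) = 52.48
Friis cascade:
  F = 1.229 + (2.897 − 1)/66.07 = 1.258
NF = 10 log₁₀(1.258) = 1.00 dB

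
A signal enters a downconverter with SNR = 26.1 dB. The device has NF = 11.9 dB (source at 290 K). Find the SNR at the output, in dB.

14.2 dB

By definition F = SNR_in/SNR_out, so in dB: SNR_out = SNR_in − NF
SNR_out = 26.1 − 11.9 = 14.2 dB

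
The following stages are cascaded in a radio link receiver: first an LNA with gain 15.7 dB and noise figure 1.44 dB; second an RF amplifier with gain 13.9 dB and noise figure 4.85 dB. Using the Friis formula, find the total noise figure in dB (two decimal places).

1.61 dB

Convert to linear (a loss of L dB is a gain of −L dB): F_i = 10^(NF_i/10), G_i = 10^(G_i,dB/10)
  Stage 1: F_1 = 10^(1.44/10) = 1.393, G_1 = 10^(15.7/10) = 37.15
  Stage 2: F_2 = 10^(4.85/10) = 3.055, G_2 = 10^(13.9/10) = 24.55
Friis cascade:
  F = 1.393 + (3.055 − 1)/37.15 = 1.448
NF = 10 log₁₀(1.448) = 1.61 dB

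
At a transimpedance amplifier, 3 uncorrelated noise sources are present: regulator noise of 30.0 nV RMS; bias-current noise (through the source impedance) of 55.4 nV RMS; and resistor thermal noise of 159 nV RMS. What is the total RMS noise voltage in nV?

Uncorrelated sources add in power (mean-square): V_tot = √(ΣV_i²)
V_tot = √[(3.00×10⁻⁸)² + (5.54×10⁻⁸)² + (1.59×10⁻⁷)²] = 1.71×10⁻⁷ V = 171 nV

171 nV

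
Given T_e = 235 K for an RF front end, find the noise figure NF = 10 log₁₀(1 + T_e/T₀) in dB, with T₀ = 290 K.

2.58 dB

F = 1 + T_e/T₀ = 1 + 235/290 = 1.81034
NF = 10 log₁₀(1.81034) = 2.58 dB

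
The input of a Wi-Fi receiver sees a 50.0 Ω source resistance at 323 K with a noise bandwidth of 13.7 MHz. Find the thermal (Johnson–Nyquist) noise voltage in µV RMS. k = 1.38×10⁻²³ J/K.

V_n = √(4kTRB)
4kTRB = 4 × 1.38×10⁻²³ × 323 × 5.00×10¹ × 1.37×10⁷ = 1.22×10⁻¹¹ V²
V_n = √(1.22×10⁻¹¹) = 3.49×10⁻⁶ V = 3.49 µV

3.49 µV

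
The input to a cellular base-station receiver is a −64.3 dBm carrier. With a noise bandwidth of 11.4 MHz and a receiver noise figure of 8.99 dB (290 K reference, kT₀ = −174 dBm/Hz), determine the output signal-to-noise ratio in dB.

30.1 dB

Noise floor: N = −174 + 10 log₁₀(B) + NF
10 log₁₀(1.14×10⁷) = 70.57 dB
N = −174 + 70.57 + 8.99 = −94.44 dBm
SNR = P_sig − N = −64.3 − (−94.44) = 30.14 dB → 30.1 dB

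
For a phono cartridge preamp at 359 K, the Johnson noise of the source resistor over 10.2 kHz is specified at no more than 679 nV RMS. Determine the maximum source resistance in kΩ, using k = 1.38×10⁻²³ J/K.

Johnson–Nyquist: V_n = √(4kTRB) ⇒ R = V_n² / (4kTB)
4kTB = 4 × 1.38×10⁻²³ × 359 × 1.02×10⁴ = 2.02×10⁻¹⁶
R = (6.79×10⁻⁷)² / 2.02×10⁻¹⁶ = 2.28×10³ Ω = 2.28 kΩ

2.28 kΩ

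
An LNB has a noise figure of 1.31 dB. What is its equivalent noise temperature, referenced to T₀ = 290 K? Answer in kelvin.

F = 10^(1.31/10) = 1.35207
T_e = (F − 1)·T₀ = (1.35207 − 1) × 290 = 102 K

102 K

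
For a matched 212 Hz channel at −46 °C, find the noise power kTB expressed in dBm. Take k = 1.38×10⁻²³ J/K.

−151.8 dBm

T = −46 °C + 273.15 = 227.15 K
P_n = kTB = 1.38×10⁻²³ × 227.15 × 2.12×10² = 6.65×10⁻¹⁹ W
In dBm: 10 log₁₀(6.65×10⁻¹⁹ / 10⁻³) = −151.8 dBm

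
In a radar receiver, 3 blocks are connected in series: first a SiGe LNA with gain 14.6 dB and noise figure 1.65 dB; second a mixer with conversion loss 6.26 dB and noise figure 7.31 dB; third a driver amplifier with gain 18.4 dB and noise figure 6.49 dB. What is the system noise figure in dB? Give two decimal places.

Convert to linear (a loss of L dB is a gain of −L dB): F_i = 10^(NF_i/10), G_i = 10^(G_i,dB/10)
  Stage 1: F_1 = 10^(1.65/10) = 1.462, G_1 = 10^(14.6/10) = 28.84
  Stage 2: F_2 = 10^(7.31/10) = 5.383, G_2 = 10^(−6.26/10) = 0.2366
  Stage 3: F_3 = 10^(6.49/10) = 4.457, G_3 = 10^(18.4/10) = 69.18
Friis cascade:
  F = 1.462 + (5.383 − 1)/28.84 + (4.457 − 1)/6.823 = 2.121
NF = 10 log₁₀(2.121) = 3.26 dB

3.26 dB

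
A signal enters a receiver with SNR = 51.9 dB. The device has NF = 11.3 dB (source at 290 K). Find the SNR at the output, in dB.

40.6 dB

By definition F = SNR_in/SNR_out, so in dB: SNR_out = SNR_in − NF
SNR_out = 51.9 − 11.3 = 40.6 dB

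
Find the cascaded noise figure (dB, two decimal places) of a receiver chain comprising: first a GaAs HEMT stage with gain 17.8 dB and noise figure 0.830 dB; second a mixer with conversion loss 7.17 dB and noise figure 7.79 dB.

1.12 dB

Convert to linear (a loss of L dB is a gain of −L dB): F_i = 10^(NF_i/10), G_i = 10^(G_i,dB/10)
  Stage 1: F_1 = 10^(0.830/10) = 1.211, G_1 = 10^(17.8/10) = 60.26
  Stage 2: F_2 = 10^(7.79/10) = 6.012, G_2 = 10^(−7.17/10) = 0.1919
Friis cascade:
  F = 1.211 + (6.012 − 1)/60.26 = 1.294
NF = 10 log₁₀(1.294) = 1.12 dB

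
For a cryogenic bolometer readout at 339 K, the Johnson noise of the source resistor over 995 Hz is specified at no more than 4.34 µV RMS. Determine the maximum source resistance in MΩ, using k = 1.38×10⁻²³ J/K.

Johnson–Nyquist: V_n = √(4kTRB) ⇒ R = V_n² / (4kTB)
4kTB = 4 × 1.38×10⁻²³ × 339 × 9.95×10² = 1.86×10⁻¹⁷
R = (4.34×10⁻⁶)² / 1.86×10⁻¹⁷ = 1.01×10⁶ Ω = 1.01 MΩ

1.01 MΩ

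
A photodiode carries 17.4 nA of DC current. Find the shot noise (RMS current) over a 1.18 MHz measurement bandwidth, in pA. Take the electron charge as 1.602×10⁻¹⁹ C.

81.1 pA

I_n = √(2qI·B)
2qI·B = 2 × 1.602×10⁻¹⁹ × 1.74×10⁻⁸ × 1.18×10⁶ = 6.58×10⁻²¹ A²
I_n = √(6.58×10⁻²¹) = 8.11×10⁻¹¹ A = 81.1 pA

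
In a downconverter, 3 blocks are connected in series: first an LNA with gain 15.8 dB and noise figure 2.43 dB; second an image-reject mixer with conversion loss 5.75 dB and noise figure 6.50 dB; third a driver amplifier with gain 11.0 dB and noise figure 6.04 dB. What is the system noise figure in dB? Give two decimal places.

Convert to linear (a loss of L dB is a gain of −L dB): F_i = 10^(NF_i/10), G_i = 10^(G_i,dB/10)
  Stage 1: F_1 = 10^(2.43/10) = 1.750, G_1 = 10^(15.8/10) = 38.02
  Stage 2: F_2 = 10^(6.50/10) = 4.467, G_2 = 10^(−5.75/10) = 0.2661
  Stage 3: F_3 = 10^(6.04/10) = 4.018, G_3 = 10^(11.0/10) = 12.59
Friis cascade:
  F = 1.750 + (4.467 − 1)/38.02 + (4.018 − 1)/10.12 = 2.139
NF = 10 log₁₀(2.139) = 3.30 dB

3.30 dB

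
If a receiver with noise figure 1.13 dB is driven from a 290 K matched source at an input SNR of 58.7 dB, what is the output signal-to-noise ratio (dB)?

57.57 dB

By definition F = SNR_in/SNR_out, so in dB: SNR_out = SNR_in − NF
SNR_out = 58.7 − 1.13 = 57.57 dB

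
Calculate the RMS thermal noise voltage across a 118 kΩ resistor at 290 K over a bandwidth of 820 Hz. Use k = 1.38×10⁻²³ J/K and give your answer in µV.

1.24 µV

V_n = √(4kTRB)
4kTRB = 4 × 1.38×10⁻²³ × 290 × 1.18×10⁵ × 8.20×10² = 1.55×10⁻¹² V²
V_n = √(1.55×10⁻¹²) = 1.24×10⁻⁶ V = 1.24 µV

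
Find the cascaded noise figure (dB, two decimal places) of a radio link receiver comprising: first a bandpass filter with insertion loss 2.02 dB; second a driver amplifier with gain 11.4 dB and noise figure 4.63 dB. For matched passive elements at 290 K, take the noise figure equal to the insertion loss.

Convert to linear (a loss of L dB is a gain of −L dB): F_i = 10^(NF_i/10), G_i = 10^(G_i,dB/10)
  Stage 1: F_1 = 10^(2.02/10) = 1.592, G_1 = 10^(−2.02/10) = 0.6281
  Stage 2: F_2 = 10^(4.63/10) = 2.904, G_2 = 10^(11.4/10) = 13.80
Friis cascade:
  F = 1.592 + (2.904 − 1)/0.6281 = 4.624
NF = 10 log₁₀(4.624) = 6.65 dB

6.65 dB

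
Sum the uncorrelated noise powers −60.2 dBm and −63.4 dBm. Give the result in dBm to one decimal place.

Convert to linear, add, convert back:
P₁ = 9.55×10⁻¹⁰ W, P₂ = 4.57×10⁻¹⁰ W
P_tot = 1.41×10⁻⁹ W → 10 log₁₀(P_tot / 10⁻³) = −58.5 dBm

−58.5 dBm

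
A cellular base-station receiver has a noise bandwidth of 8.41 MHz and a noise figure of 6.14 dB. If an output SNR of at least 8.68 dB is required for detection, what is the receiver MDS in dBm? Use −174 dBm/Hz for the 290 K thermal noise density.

−89.9 dBm

Sensitivity = −174 + 10 log₁₀(B) + NF + SNR_min
= −174 + 69.25 + 6.14 + 8.68
= −89.93 dBm → −89.9 dBm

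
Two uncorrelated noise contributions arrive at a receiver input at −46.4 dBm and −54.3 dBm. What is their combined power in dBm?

−45.7 dBm

Convert to linear, add, convert back:
P₁ = 2.29×10⁻⁸ W, P₂ = 3.72×10⁻⁹ W
P_tot = 2.66×10⁻⁸ W → 10 log₁₀(P_tot / 10⁻³) = −45.7 dBm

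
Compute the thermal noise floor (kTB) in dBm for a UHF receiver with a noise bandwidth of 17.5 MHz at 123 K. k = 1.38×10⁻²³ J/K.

−105.3 dBm

P_n = kTB = 1.38×10⁻²³ × 123 × 1.75×10⁷ = 2.97×10⁻¹⁴ W
In dBm: 10 log₁₀(2.97×10⁻¹⁴ / 10⁻³) = −105.3 dBm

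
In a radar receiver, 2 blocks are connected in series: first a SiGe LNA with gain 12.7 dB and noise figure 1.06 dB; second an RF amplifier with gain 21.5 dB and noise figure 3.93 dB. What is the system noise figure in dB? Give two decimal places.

1.32 dB

Convert to linear (a loss of L dB is a gain of −L dB): F_i = 10^(NF_i/10), G_i = 10^(G_i,dB/10)
  Stage 1: F_1 = 10^(1.06/10) = 1.276, G_1 = 10^(12.7/10) = 18.62
  Stage 2: F_2 = 10^(3.93/10) = 2.472, G_2 = 10^(21.5/10) = 141.3
Friis cascade:
  F = 1.276 + (2.472 − 1)/18.62 = 1.355
NF = 10 log₁₀(1.355) = 1.32 dB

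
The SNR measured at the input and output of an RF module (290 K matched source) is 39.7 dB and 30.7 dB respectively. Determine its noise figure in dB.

NF (dB) = SNR_in(dB) − SNR_out(dB) when the source is at T₀
NF = 39.7 − 30.7 = 9.0 dB

9.0 dB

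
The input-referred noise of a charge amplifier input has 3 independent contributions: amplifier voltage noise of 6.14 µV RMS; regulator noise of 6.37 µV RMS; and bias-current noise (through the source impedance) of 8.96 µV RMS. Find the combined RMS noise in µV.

Uncorrelated sources add in power (mean-square): V_tot = √(ΣV_i²)
V_tot = √[(6.14×10⁻⁶)² + (6.37×10⁻⁶)² + (8.96×10⁻⁶)²] = 1.26×10⁻⁵ V = 12.6 µV

12.6 µV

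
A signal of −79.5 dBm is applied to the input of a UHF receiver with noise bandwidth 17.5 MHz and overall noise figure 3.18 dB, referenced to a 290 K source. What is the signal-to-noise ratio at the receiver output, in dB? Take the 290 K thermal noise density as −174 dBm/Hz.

Noise floor: N = −174 + 10 log₁₀(B) + NF
10 log₁₀(1.75×10⁷) = 72.43 dB
N = −174 + 72.43 + 3.18 = −98.39 dBm
SNR = P_sig − N = −79.5 − (−98.39) = 18.89 dB → 18.9 dB

18.9 dB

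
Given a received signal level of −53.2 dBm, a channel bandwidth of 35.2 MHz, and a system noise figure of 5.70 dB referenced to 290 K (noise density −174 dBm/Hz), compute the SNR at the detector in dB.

39.6 dB

Noise floor: N = −174 + 10 log₁₀(B) + NF
10 log₁₀(3.52×10⁷) = 75.47 dB
N = −174 + 75.47 + 5.70 = −92.83 dBm
SNR = P_sig − N = −53.2 − (−92.83) = 39.63 dB → 39.6 dB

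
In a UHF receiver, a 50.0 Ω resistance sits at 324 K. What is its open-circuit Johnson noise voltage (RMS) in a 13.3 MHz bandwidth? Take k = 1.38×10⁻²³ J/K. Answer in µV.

3.45 µV

V_n = √(4kTRB)
4kTRB = 4 × 1.38×10⁻²³ × 324 × 5.00×10¹ × 1.33×10⁷ = 1.19×10⁻¹¹ V²
V_n = √(1.19×10⁻¹¹) = 3.45×10⁻⁶ V = 3.45 µV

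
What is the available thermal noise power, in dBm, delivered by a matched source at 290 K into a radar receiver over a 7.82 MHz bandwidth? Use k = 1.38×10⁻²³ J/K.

P_n = kTB = 1.38×10⁻²³ × 290 × 7.82×10⁶ = 3.13×10⁻¹⁴ W
In dBm: 10 log₁₀(3.13×10⁻¹⁴ / 10⁻³) = −105.0 dBm

−105.0 dBm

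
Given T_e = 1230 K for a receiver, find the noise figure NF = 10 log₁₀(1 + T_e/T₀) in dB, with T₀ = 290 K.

7.19 dB

F = 1 + T_e/T₀ = 1 + 1230/290 = 5.24138
NF = 10 log₁₀(5.24138) = 7.19 dB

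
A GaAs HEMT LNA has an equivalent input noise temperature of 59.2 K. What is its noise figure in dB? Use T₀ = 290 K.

F = 1 + T_e/T₀ = 1 + 59.2/290 = 1.20414
NF = 10 log₁₀(1.20414) = 0.807 dB

0.807 dB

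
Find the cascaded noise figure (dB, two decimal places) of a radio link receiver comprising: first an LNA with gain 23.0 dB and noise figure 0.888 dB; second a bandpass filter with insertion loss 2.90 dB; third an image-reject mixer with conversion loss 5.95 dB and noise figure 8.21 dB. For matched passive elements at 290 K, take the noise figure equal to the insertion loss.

1.09 dB

Convert to linear (a loss of L dB is a gain of −L dB): F_i = 10^(NF_i/10), G_i = 10^(G_i,dB/10)
  Stage 1: F_1 = 10^(0.888/10) = 1.227, G_1 = 10^(23.0/10) = 199.5
  Stage 2: F_2 = 10^(2.90/10) = 1.950, G_2 = 10^(−2.90/10) = 0.5129
  Stage 3: F_3 = 10^(8.21/10) = 6.622, G_3 = 10^(−5.95/10) = 0.2541
Friis cascade:
  F = 1.227 + (1.950 − 1)/199.5 + (6.622 − 1)/102.3 = 1.287
NF = 10 log₁₀(1.287) = 1.09 dB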